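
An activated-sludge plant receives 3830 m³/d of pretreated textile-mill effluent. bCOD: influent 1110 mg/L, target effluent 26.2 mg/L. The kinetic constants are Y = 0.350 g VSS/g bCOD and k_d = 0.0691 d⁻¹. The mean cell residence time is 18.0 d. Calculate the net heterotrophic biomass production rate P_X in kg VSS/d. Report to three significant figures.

P_X ≈ 647 kg VSS/d

Y_obs = Y / (1 + k_d θ_c) = 0.350 / (1 + 0.0691 × 18.0) = 0.350 / 2.244 = 0.1560.
Substrate removed = Q·(S₀ − S) = 3830 m³/d × (1110 − 26.2) g/m³ = 4.15×10^6 g/d = 4151 kg/d.
Net biomass production P_X = Y_obs × Q·(S₀ − S) = 0.1560 × 4151 = 647.5 kg VSS/d.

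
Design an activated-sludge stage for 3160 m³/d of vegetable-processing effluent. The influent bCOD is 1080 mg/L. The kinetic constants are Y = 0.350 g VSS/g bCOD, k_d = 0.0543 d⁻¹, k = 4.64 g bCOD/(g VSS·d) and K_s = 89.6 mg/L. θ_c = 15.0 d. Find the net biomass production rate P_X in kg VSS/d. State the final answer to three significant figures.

Effluent substrate depends only on kinetics and SRT: S = K_s(1 + k_d θ_c) / [θ_c(Yk − k_d) − 1] = 89.6 × (1 + 0.0543 × 15.0) / [15.0 × (0.350 × 4.64 − 0.0543) − 1] = 162.6 / 22.55 = 7.211 mg/L.
The observed yield is Y_obs = Y/(1 + k_d·θ_c) = 0.350 / (1 + 0.0543 × 15.0) = 0.350 / 1.815 = 0.1929 g VSS per g bCOD removed.
ΔS = 1080 − 7.21 = 1073 mg/L, so the substrate removal rate is 3160 × 1073/1000 = 3390 kg bCOD/d.
Biomass produced: P_X = Y_obs·Q·ΔS = 0.1929 × 3390 ≈ 653.9 kg VSS/d.

P_X ≈ 654 kg VSS/d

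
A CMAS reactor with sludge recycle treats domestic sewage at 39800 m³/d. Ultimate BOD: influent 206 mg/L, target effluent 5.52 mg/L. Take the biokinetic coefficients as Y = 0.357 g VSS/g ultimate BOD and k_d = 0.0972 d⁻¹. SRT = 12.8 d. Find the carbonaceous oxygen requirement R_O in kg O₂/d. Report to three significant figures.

Correct the yield for decay: Y_obs = Y/(1 + k_d θ_c) = 0.357 / (1 + 0.0972 × 12.8) = 0.357 / 2.244 = 0.1591.
ΔS = 206 − 5.52 = 200.5 mg/L, so the substrate removal rate is 39800 × 200.5/1000 = 7979 kg ultimate BOD/d.
Biomass synthesised: P_X = Y_obs × 7979 = 1269 kg VSS/d.
R_O = Q·(S₀ − S) − 1.42·P_X = 7979 − 1.42 × 1269 = 6177 kg O₂/d.

R_O ≈ 6180 kg O₂/d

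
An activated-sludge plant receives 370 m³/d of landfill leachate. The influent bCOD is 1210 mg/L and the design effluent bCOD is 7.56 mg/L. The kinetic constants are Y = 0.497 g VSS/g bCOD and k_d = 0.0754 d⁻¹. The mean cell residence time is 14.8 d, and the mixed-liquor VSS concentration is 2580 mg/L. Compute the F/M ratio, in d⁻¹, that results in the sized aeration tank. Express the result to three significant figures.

Rearranging the biomass balance for a CMAS with decay, V = Y·Q·ΔS·θ_c / [X·(1+k_d θ_c)] = 0.497 × 370 × (1210 − 7.56) × 14.8 / [2580 × (1 + 0.0754 × 14.8)] = 3.27×10^6 / 5459 = 599.5 m³.
Food-to-microorganism ratio F/M = Q S₀ / (V X) = 370 × 1210 / (599.5 × 2580) = 0.2895 d⁻¹.

F/M ≈ 0.289 d⁻¹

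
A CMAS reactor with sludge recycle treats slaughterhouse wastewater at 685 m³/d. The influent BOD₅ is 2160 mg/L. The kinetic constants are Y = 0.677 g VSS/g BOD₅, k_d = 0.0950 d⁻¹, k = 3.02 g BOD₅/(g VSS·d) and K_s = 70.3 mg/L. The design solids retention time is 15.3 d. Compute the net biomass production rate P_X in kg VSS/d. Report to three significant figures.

P_X ≈ 407 kg VSS/d

For a completely mixed reactor with recycle the Lawrence–McCarty relation gives S = K_s·(1 + k_d·θ_c) / [θ_c·(Y·k − k_d) − 1] = 70.3 × (1 + 0.0950 × 15.3) / [15.3 × (0.677 × 3.02 − 0.0950) − 1] = 172.5 / 28.83 = 5.983 mg/L.
Correct the yield for decay: Y_obs = Y/(1 + k_d θ_c) = 0.677 / (1 + 0.0950 × 15.3) = 0.677 / 2.454 = 0.2759.
Substrate removed = Q·(S₀ − S) = 685 m³/d × (2160 − 5.98) g/m³ = 1.48×10^6 g/d = 1476 kg/d.
So the net sludge growth is P_X = 0.2759 × 1476 = 407.1 kg VSS/d.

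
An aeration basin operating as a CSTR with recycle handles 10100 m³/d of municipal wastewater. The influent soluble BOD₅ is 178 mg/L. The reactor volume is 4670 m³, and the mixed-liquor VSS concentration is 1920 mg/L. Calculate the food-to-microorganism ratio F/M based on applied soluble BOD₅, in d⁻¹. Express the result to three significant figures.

F/M = applied load / biomass = Q·S₀/(V·X) = 10100 × 178 / (4670 × 1920) = 0.2005 d⁻¹.

F/M ≈ 0.201 d⁻¹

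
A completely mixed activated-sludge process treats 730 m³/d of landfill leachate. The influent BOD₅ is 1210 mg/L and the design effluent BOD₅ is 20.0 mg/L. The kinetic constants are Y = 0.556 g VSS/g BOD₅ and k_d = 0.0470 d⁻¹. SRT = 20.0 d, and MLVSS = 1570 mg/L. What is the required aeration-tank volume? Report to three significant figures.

Steady-state biomass mass balance: V·X·(1 + k_d·θ_c) = Y·Q·(S₀ − S)·θ_c, so V = 0.556 × 730 × (1210 − 20.0) × 20.0 / [1570 × (1 + 0.0470 × 20.0)] = 9.66×10^6 / 3046 = 3172 m³.

V ≈ 3170 m³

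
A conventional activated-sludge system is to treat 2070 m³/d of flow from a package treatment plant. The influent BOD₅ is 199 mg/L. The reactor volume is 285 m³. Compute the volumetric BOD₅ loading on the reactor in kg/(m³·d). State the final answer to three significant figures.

Volumetric loading L_v = Q·S₀ / V = 2070 × 199 g/m³ / 285.0 m³ = 1445 g/(m³·d) = 1.445 kg BOD₅/(m³·d).

L_v ≈ 1.45 kg BOD₅/(m³·d)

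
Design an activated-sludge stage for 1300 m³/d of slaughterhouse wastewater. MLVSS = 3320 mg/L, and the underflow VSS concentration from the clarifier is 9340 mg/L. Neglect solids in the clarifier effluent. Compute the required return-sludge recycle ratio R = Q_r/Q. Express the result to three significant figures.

R ≈ 0.551

Solids balance on the clarifier gives (1+R)X = R·X_r, so R = X/(X_r − X) = 3320 / (9340 − 3320) = 0.5515.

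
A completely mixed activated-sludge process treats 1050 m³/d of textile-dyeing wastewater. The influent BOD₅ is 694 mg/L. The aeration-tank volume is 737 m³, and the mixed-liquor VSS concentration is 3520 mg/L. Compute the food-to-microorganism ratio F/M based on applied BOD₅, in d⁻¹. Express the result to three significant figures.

F/M ≈ 0.281 d⁻¹

F/M = Q·S₀ / (V·X) = 1050 × 694 / (737.0 × 3520) = 0.2809 g BOD₅·(g VSS·d)⁻¹.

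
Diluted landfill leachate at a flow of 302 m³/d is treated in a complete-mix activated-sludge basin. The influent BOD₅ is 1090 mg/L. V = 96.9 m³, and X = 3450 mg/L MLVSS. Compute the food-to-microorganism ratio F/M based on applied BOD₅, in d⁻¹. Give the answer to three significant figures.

Food-to-microorganism ratio F/M = Q S₀ / (V X) = 302 × 1090 / (96.90 × 3450) = 0.9847 d⁻¹.

F/M ≈ 0.985 d⁻¹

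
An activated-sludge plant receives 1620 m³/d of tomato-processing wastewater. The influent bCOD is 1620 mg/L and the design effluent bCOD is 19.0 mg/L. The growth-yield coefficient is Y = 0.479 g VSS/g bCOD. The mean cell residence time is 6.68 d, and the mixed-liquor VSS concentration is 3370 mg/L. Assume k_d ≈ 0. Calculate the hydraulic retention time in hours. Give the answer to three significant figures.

V·X = Y·Q·ΔS·θ_c gives V = 0.479 × 1620 × (1620 − 19.0) × 6.68 / 3370 = 2463 m³.
Hydraulic retention time τ = V/Q = 2463 / 1620 = 1.520 d = 36.48 h.

τ ≈ 36.5 h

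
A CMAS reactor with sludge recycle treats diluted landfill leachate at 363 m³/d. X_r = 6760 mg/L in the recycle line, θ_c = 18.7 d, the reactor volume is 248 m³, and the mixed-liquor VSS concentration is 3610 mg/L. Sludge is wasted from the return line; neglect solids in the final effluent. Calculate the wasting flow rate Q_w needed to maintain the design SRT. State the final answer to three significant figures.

Wasting from the return line (neglecting effluent solids): Q_w = V·X / (θ_c·X_r) = 248.0 × 3610 / (18.7 × 6760) = 7.082 m³/d.

Q_w ≈ 7.08 m³/d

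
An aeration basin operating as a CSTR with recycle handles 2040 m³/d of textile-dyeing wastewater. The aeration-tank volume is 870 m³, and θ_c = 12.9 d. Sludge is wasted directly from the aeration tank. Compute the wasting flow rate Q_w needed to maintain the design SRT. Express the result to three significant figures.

Q_w ≈ 67.4 m³/d

Wasting from the aeration tank: Q_w = V / θ_c = 870.0 / 12.9 = 67.44 m³/d.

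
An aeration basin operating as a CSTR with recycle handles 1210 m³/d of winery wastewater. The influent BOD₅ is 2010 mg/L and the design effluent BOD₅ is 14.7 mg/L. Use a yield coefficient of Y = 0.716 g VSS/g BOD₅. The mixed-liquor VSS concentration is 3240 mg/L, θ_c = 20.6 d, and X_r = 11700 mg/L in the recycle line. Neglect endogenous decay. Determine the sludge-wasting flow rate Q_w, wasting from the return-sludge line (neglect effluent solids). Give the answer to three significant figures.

Q_w ≈ 148 m³/d

Biomass mass balance (decay neglected): V·X = Y·Q·(S₀ − S)·θ_c, so V = 0.716 × 1210 × (2010 − 14.7) × 20.6 / 3240 = 10991 m³.
Wasting from the return line (neglecting effluent solids): Q_w = V·X / (θ_c·X_r) = 10991 × 3240 / (20.6 × 11700) = 147.7 m³/d.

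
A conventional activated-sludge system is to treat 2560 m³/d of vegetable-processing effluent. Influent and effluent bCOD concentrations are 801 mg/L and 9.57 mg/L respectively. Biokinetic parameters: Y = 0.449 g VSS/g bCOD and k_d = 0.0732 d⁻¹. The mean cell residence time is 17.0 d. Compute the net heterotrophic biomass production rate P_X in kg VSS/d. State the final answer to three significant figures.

Y_obs = Y / (1 + k_d θ_c) = 0.449 / (1 + 0.0732 × 17.0) = 0.449 / 2.244 = 0.2001.
Mass of bCOD removed per day: Q(S₀ − S) = 2560 × 791.4 g/m³ = 2026 kg/d.
Biomass produced: P_X = Y_obs·Q·ΔS = 0.2001 × 2026 ≈ 405.3 kg VSS/d.

P_X ≈ 405 kg VSS/d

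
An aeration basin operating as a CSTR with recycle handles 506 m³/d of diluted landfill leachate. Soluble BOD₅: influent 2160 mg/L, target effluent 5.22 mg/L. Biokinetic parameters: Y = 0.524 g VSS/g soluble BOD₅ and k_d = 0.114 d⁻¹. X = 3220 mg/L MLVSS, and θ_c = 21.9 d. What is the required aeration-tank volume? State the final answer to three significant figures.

V ≈ 1110 m³

From the SRT design equation V = Y Q (S₀−S) θ_c / [X (1 + k_d θ_c)] = 0.524 × 506 × (2160 − 5.22) × 21.9 / [3220 × (1 + 0.114 × 21.9)] = 1.25×10^7 / 11259 = 1111 m³.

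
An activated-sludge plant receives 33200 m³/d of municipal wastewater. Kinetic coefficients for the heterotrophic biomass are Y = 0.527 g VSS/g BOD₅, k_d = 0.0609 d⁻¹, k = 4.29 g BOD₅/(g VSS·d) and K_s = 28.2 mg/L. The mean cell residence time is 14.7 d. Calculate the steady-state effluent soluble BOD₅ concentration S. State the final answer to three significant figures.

S ≈ 1.71 mg/L

For a completely mixed reactor with recycle the Lawrence–McCarty relation gives S = K_s·(1 + k_d·θ_c) / [θ_c·(Y·k − k_d) − 1] = 28.2 × (1 + 0.0609 × 14.7) / [14.7 × (0.527 × 4.29 − 0.0609) − 1] = 53.45 / 31.34 = 1.705 mg/L.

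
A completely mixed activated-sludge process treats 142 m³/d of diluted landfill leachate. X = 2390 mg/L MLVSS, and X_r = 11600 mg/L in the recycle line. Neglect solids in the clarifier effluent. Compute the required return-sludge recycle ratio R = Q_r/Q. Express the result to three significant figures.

R = Q_r/Q = X/(X_r − X) = 2390 / (11600 − 2390) = 0.2595.

R ≈ 0.260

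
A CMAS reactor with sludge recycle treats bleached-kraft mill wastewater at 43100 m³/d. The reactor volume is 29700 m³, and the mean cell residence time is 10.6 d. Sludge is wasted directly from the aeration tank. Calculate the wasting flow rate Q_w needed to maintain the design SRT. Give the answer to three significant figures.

Q_w ≈ 2800 m³/d

For wasting at MLVSS concentration, Q_w = V/θ_c = 29700/10.6 = 2802 m³/d.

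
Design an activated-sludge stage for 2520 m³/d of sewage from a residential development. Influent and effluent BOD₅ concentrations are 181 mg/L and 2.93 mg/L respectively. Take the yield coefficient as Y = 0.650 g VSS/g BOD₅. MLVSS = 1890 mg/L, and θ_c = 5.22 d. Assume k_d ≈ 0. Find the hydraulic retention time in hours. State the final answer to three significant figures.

τ ≈ 7.67 h

Biomass mass balance (decay neglected): V·X = Y·Q·(S₀ − S)·θ_c, so V = 0.650 × 2520 × (181 − 2.93) × 5.22 / 1890 = 805.6 m³.
HRT = V/Q = 805.6 m³ / 2520 m³·d⁻¹ = 0.3197 d × 24 = 7.672 h.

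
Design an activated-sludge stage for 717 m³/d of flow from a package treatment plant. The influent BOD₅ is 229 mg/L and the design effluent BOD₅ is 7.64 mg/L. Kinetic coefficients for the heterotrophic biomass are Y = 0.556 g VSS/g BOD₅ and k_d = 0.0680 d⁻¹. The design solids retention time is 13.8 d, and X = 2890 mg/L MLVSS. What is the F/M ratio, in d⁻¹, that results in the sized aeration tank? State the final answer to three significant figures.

Steady-state biomass mass balance: V·X·(1 + k_d·θ_c) = Y·Q·(S₀ − S)·θ_c, so V = 0.556 × 717 × (229 − 7.64) × 13.8 / [2890 × (1 + 0.0680 × 13.8)] = 1.22×10^6 / 5602 = 217.4 m³.
F/M = applied load / biomass = Q·S₀/(V·X) = 717 × 229 / (217.4 × 2890) = 0.2614 d⁻¹.

F/M ≈ 0.261 d⁻¹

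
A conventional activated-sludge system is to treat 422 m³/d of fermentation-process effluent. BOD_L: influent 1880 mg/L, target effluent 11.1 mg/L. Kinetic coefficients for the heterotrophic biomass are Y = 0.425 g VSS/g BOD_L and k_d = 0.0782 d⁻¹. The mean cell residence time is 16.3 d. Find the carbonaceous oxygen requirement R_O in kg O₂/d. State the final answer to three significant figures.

R_O ≈ 579 kg O₂/d

Y_obs = Y / (1 + k_d θ_c) = 0.425 / (1 + 0.0782 × 16.3) = 0.425 / 2.275 = 0.1868.
ΔS = 1880 − 11.1 = 1869 mg/L, so the substrate removal rate is 422 × 1869/1000 = 788.7 kg BOD_L/d.
Net sludge production P_X = 0.1868 × 788.7 = 147.4 kg VSS/d.
Carbonaceous O₂ demand = substrate oxidised − cell-mass equivalent = 788.7 − 1.42 × 147.4 = 579.4 kg O₂/d.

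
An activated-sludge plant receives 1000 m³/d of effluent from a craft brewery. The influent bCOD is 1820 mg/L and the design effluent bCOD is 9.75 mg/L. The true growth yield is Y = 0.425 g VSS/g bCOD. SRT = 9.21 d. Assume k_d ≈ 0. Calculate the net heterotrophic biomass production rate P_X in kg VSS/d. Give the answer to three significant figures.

No decay correction is needed, so Y_obs = Y = 0.425.
Q·(S₀ − S) = 1000 × (1820 − 9.75) × 10⁻³ = 1810 kg/d removed.
Net biomass production P_X = Y_obs × Q·(S₀ − S) = 0.4250 × 1810 = 769.4 kg VSS/d.

P_X ≈ 769 kg VSS/d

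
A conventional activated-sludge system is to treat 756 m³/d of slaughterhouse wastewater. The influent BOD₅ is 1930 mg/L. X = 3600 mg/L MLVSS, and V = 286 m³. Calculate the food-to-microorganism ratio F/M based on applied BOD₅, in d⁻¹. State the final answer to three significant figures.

F/M ≈ 1.42 d⁻¹

F/M = Q·S₀ / (V·X) = 756 × 1930 / (286.0 × 3600) = 1.417 g BOD₅·(g VSS·d)⁻¹.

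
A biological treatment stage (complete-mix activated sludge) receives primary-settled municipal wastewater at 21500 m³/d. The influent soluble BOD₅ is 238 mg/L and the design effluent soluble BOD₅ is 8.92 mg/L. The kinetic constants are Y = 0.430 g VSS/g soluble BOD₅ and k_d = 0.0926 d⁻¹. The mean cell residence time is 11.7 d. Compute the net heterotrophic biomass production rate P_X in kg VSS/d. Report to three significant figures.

Observed yield with endogenous decay: Y_obs = Y / (1 + k_d·θ_c) = 0.430 / (1 + 0.0926 × 11.7) = 0.430 / 2.083 = 0.2064 g VSS/g soluble BOD₅.
Substrate removed = Q·(S₀ − S) = 21500 m³/d × (238 − 8.92) g/m³ = 4.93×10^6 g/d = 4925 kg/d.
P_X = Y_obs · Q(S₀ − S) = 0.2064 × 4925 = 1017 kg VSS/d.

P_X ≈ 1020 kg VSS/d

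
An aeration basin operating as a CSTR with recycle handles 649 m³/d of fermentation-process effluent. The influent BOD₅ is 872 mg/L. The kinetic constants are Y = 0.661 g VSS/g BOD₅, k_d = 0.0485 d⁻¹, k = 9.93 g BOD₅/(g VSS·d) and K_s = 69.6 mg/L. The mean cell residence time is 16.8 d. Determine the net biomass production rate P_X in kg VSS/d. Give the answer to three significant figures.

P_X ≈ 206 kg VSS/d

For a completely mixed reactor with recycle the Lawrence–McCarty relation gives S = K_s·(1 + k_d·θ_c) / [θ_c·(Y·k − k_d) − 1] = 69.6 × (1 + 0.0485 × 16.8) / [16.8 × (0.661 × 9.93 − 0.0485) − 1] = 126.3 / 108.5 = 1.165 mg/L.
Correct the yield for decay: Y_obs = Y/(1 + k_d θ_c) = 0.661 / (1 + 0.0485 × 16.8) = 0.661 / 1.815 = 0.3642.
Q·(S₀ − S) = 649 × (872 − 1.16) × 10⁻³ = 565.2 kg/d removed.
Net biomass production P_X = Y_obs × Q·(S₀ − S) = 0.3642 × 565.2 = 205.9 kg VSS/d.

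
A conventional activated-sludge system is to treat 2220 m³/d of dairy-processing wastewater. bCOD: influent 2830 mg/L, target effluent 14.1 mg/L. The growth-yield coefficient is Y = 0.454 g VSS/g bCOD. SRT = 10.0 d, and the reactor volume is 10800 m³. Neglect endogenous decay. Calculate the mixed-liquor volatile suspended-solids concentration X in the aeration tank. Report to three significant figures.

X ≈ 2630 mg/L

Without decay, X = Y Q (S₀−S) θ_c / V = 0.454 × 2220 × (2830 − 14.1) × 10.0 / 10800 = 2628 mg/L.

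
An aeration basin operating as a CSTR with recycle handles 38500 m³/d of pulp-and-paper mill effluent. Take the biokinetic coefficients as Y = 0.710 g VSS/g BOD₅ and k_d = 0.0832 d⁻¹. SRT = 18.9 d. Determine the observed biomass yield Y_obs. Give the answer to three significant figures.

Y_obs ≈ 0.276 g VSS/g BOD₅

Correct the yield for decay: Y_obs = Y/(1 + k_d θ_c) = 0.710 / (1 + 0.0832 × 18.9) = 0.710 / 2.572 = 0.2760.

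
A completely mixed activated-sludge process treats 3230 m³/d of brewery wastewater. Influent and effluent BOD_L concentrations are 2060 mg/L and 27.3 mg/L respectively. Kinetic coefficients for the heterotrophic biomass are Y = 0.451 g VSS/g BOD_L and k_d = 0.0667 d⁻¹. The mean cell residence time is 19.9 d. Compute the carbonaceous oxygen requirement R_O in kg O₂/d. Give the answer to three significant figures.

The observed yield is Y_obs = Y/(1 + k_d·θ_c) = 0.451 / (1 + 0.0667 × 19.9) = 0.451 / 2.327 = 0.1938 g VSS per g BOD_L removed.
Substrate removed = Q·(S₀ − S) = 3230 m³/d × (2060 − 27.3) g/m³ = 6.57×10^6 g/d = 6566 kg/d.
P_X = Y_obs·Q·(S₀ − S) = 0.1938 × 6566 = 1272 kg VSS/d.
Carbonaceous O₂ demand = substrate oxidised − cell-mass equivalent = 6566 − 1.42 × 1272 = 4759 kg O₂/d.

R_O ≈ 4760 kg O₂/d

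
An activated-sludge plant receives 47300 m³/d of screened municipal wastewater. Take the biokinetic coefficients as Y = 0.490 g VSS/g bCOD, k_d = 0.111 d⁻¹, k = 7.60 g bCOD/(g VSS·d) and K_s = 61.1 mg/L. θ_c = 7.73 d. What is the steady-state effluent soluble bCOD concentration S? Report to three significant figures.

S ≈ 4.22 mg/L

For a completely mixed reactor with recycle the Lawrence–McCarty relation gives S = K_s·(1 + k_d·θ_c) / [θ_c·(Y·k − k_d) − 1] = 61.1 × (1 + 0.111 × 7.73) / [7.73 × (0.490 × 7.60 − 0.111) − 1] = 113.5 / 26.93 = 4.216 mg/L.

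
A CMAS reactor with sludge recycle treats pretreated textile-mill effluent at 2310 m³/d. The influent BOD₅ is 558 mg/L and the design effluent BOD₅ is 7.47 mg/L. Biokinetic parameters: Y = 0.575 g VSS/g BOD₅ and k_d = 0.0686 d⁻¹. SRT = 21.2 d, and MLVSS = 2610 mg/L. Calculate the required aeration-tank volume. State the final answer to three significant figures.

V ≈ 2420 m³

Steady-state biomass mass balance: V·X·(1 + k_d·θ_c) = Y·Q·(S₀ − S)·θ_c, so V = 0.575 × 2310 × (558 − 7.47) × 21.2 / [2610 × (1 + 0.0686 × 21.2)] = 1.55×10^7 / 6406 = 2420 m³.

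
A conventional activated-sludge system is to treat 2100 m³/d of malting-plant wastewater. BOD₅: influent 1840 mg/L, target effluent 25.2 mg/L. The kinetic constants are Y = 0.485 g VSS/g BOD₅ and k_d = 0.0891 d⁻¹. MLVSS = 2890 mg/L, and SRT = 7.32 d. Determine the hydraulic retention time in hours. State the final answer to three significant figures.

From the SRT design equation V = Y Q (S₀−S) θ_c / [X (1 + k_d θ_c)] = 0.485 × 2100 × (1840 − 25.2) × 7.32 / [2890 × (1 + 0.0891 × 7.32)] = 1.35×10^7 / 4775 = 2834 m³.
HRT = V/Q = 2834 m³ / 2100 m³·d⁻¹ = 1.349 d × 24 = 32.38 h.

τ ≈ 32.4 h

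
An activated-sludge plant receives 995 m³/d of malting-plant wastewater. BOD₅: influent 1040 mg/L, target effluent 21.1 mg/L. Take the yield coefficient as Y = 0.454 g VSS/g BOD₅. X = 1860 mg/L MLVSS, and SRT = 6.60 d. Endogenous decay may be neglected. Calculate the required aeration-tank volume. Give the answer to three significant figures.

V ≈ 1630 m³

With k_d = 0 the design equation reduces to V = Y Q (S₀−S) θ_c / X = 0.454 × 995 × (1040 − 21.1) × 6.60 / 1860 = 1633 m³.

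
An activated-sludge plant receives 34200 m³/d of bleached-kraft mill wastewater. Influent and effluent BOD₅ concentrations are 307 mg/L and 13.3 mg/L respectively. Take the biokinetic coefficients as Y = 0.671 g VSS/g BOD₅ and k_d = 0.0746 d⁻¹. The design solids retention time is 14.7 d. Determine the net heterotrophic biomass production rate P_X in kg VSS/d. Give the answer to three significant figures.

P_X ≈ 3210 kg VSS/d

Y_obs = Y / (1 + k_d θ_c) = 0.671 / (1 + 0.0746 × 14.7) = 0.671 / 2.097 = 0.3200.
Mass of BOD₅ removed per day: Q(S₀ − S) = 34200 × 293.7 g/m³ = 10045 kg/d.
Net biomass production P_X = Y_obs × Q·(S₀ − S) = 0.3200 × 10045 = 3215 kg VSS/d.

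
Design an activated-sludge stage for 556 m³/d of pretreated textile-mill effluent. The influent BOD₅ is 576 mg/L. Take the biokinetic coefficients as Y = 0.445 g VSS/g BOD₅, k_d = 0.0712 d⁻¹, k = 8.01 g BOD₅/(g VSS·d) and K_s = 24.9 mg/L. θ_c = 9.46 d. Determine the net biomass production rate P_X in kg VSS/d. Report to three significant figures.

For a completely mixed reactor with recycle the Lawrence–McCarty relation gives S = K_s·(1 + k_d·θ_c) / [θ_c·(Y·k − k_d) − 1] = 24.9 × (1 + 0.0712 × 9.46) / [9.46 × (0.445 × 8.01 − 0.0712) − 1] = 41.67 / 32.05 = 1.300 mg/L.
Y_obs = Y / (1 + k_d θ_c) = 0.445 / (1 + 0.0712 × 9.46) = 0.445 / 1.674 = 0.2659.
Mass of BOD₅ removed per day: Q(S₀ − S) = 556 × 574.7 g/m³ = 319.5 kg/d.
P_X = Y_obs · Q(S₀ − S) = 0.2659 × 319.5 = 84.96 kg VSS/d.

P_X ≈ 85.0 kg VSS/d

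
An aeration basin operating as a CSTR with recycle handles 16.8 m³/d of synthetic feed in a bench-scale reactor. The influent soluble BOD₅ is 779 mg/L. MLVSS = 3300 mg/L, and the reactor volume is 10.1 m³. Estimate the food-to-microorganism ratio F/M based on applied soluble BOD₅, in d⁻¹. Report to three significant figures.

F/M ≈ 0.393 d⁻¹

F/M = Q·S₀ / (V·X) = 16.8 × 779 / (10.10 × 3300) = 0.3927 g soluble BOD₅·(g VSS·d)⁻¹.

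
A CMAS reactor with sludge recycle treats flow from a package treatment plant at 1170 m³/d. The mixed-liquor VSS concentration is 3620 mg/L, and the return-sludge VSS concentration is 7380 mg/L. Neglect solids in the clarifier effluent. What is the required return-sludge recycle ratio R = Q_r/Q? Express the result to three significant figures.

R ≈ 0.963

Solids balance on the clarifier gives (1+R)X = R·X_r, so R = X/(X_r − X) = 3620 / (7380 − 3620) = 0.9628.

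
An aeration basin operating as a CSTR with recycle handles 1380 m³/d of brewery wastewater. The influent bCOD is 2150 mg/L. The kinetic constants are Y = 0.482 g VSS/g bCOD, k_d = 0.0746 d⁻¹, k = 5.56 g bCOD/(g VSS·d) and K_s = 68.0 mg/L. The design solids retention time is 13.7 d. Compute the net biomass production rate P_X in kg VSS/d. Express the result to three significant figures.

For a completely mixed reactor with recycle the Lawrence–McCarty relation gives S = K_s·(1 + k_d·θ_c) / [θ_c·(Y·k − k_d) − 1] = 68.0 × (1 + 0.0746 × 13.7) / [13.7 × (0.482 × 5.56 − 0.0746) − 1] = 137.5 / 34.69 = 3.963 mg/L.
The observed yield is Y_obs = Y/(1 + k_d·θ_c) = 0.482 / (1 + 0.0746 × 13.7) = 0.482 / 2.022 = 0.2384 g VSS per g bCOD removed.
ΔS = 2150 − 3.96 = 2146 mg/L, so the substrate removal rate is 1380 × 2146/1000 = 2962 kg bCOD/d.
P_X = Y_obs · Q(S₀ − S) = 0.2384 × 2962 = 706.0 kg VSS/d.

P_X ≈ 706 kg VSS/d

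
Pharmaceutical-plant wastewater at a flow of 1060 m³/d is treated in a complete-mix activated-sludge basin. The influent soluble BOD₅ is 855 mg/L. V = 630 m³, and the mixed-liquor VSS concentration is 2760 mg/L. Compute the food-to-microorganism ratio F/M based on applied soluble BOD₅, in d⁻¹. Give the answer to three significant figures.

Food-to-microorganism ratio F/M = Q S₀ / (V X) = 1060 × 855 / (630.0 × 2760) = 0.5212 d⁻¹.

F/M ≈ 0.521 d⁻¹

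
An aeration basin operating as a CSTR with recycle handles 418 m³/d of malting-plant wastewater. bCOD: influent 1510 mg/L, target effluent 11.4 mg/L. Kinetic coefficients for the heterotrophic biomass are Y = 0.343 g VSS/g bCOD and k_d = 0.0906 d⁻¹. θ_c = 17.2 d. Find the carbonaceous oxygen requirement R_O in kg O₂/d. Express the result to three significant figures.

R_O ≈ 507 kg O₂/d

Correct the yield for decay: Y_obs = Y/(1 + k_d θ_c) = 0.343 / (1 + 0.0906 × 17.2) = 0.343 / 2.558 = 0.1341.
Mass of bCOD removed per day: Q(S₀ − S) = 418 × 1499 g/m³ = 626.4 kg/d.
P_X = Y_obs·Q·(S₀ − S) = 0.1341 × 626.4 = 83.98 kg VSS/d.
Carbonaceous O₂ demand = substrate oxidised − cell-mass equivalent = 626.4 − 1.42 × 83.98 = 507.2 kg O₂/d.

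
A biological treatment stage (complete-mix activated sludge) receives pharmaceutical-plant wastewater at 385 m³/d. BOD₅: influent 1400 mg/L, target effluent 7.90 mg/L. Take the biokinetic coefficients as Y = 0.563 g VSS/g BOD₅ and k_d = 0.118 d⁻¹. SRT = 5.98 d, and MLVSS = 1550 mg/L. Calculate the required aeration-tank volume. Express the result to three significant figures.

V ≈ 683 m³

Steady-state biomass mass balance: V·X·(1 + k_d·θ_c) = Y·Q·(S₀ − S)·θ_c, so V = 0.563 × 385 × (1400 − 7.90) × 5.98 / [1550 × (1 + 0.118 × 5.98)] = 1.8×10^6 / 2644 = 682.5 m³.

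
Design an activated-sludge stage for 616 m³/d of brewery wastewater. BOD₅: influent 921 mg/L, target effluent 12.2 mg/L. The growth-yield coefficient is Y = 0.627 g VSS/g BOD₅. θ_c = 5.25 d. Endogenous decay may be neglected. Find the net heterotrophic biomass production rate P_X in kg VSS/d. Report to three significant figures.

P_X ≈ 351 kg VSS/d

With endogenous decay neglected, the observed yield equals the true yield: Y_obs = Y = 0.627 g VSS/g BOD₅.
ΔS = 921 − 12.2 = 908.8 mg/L, so the substrate removal rate is 616 × 908.8/1000 = 559.8 kg BOD₅/d.
So the net sludge growth is P_X = 0.6270 × 559.8 = 351.0 kg VSS/d.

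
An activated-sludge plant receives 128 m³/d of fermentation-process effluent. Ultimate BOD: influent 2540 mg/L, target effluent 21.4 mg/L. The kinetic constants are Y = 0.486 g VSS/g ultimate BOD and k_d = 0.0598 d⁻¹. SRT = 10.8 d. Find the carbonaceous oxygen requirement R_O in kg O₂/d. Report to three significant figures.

Observed yield with endogenous decay: Y_obs = Y / (1 + k_d·θ_c) = 0.486 / (1 + 0.0598 × 10.8) = 0.486 / 1.646 = 0.2953 g VSS/g ultimate BOD.
ΔS = 2540 − 21.4 = 2519 mg/L, so the substrate removal rate is 128 × 2519/1000 = 322.4 kg ultimate BOD/d.
Biomass synthesised: P_X = Y_obs × 322.4 = 95.20 kg VSS/d.
Carbonaceous O₂ demand = substrate oxidised − cell-mass equivalent = 322.4 − 1.42 × 95.20 = 187.2 kg O₂/d.

R_O ≈ 187 kg O₂/d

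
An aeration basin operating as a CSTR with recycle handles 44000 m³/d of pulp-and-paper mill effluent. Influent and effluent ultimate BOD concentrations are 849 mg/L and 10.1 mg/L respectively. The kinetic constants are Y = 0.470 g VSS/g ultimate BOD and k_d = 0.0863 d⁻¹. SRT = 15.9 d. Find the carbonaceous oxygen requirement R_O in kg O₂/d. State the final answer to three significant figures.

R_O ≈ 26500 kg O₂/d

Observed yield with endogenous decay: Y_obs = Y / (1 + k_d·θ_c) = 0.470 / (1 + 0.0863 × 15.9) = 0.470 / 2.372 = 0.1981 g VSS/g ultimate BOD.
Mass of ultimate BOD removed per day: Q(S₀ − S) = 44000 × 838.9 g/m³ = 36912 kg/d.
Biomass synthesised: P_X = Y_obs × 36912 = 7313 kg VSS/d.
R_O = Q·ΔS − 1.42 P_X = 36912 − 10385 = 26527 kg O₂/d.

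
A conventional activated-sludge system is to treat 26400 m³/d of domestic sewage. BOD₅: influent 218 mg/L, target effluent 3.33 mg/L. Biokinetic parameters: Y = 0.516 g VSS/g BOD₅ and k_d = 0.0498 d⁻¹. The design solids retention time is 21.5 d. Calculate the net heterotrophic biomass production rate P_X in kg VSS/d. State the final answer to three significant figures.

P_X ≈ 1410 kg VSS/d

Correct the yield for decay: Y_obs = Y/(1 + k_d θ_c) = 0.516 / (1 + 0.0498 × 21.5) = 0.516 / 2.071 = 0.2492.
Mass of BOD₅ removed per day: Q(S₀ − S) = 26400 × 214.7 g/m³ = 5667 kg/d.
Biomass produced: P_X = Y_obs·Q·ΔS = 0.2492 × 5667 ≈ 1412 kg VSS/d.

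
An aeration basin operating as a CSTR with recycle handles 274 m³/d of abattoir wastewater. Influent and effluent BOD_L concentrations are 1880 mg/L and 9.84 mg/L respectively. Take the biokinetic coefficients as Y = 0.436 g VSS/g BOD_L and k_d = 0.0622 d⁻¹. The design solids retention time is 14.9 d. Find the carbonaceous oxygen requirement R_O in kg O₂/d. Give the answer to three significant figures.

R_O ≈ 348 kg O₂/d

Observed yield with endogenous decay: Y_obs = Y / (1 + k_d·θ_c) = 0.436 / (1 + 0.0622 × 14.9) = 0.436 / 1.927 = 0.2263 g VSS/g BOD_L.
Mass of BOD_L removed per day: Q(S₀ − S) = 274 × 1870 g/m³ = 512.4 kg/d.
Biomass synthesised: P_X = Y_obs × 512.4 = 116.0 kg VSS/d.
Carbonaceous O₂ demand = substrate oxidised − cell-mass equivalent = 512.4 − 1.42 × 116.0 = 347.8 kg O₂/d.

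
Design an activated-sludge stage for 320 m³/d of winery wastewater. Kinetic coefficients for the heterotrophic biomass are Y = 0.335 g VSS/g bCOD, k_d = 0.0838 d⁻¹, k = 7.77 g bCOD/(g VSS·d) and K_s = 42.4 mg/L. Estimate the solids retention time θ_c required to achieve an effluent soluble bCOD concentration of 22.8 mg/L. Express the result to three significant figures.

From 1/θ_c = Y·k·S/(K_s + S) − k_d: Y·k·S/(K_s+S) = 0.335 × 7.77 × 22.8 / (42.4 + 22.8) = 0.9102 d⁻¹.
θ_c = 1/(μ − k_d) = 1/(0.9102 − 0.0838) = 1/0.8264 = 1.210 d.

θ_c ≈ 1.21 d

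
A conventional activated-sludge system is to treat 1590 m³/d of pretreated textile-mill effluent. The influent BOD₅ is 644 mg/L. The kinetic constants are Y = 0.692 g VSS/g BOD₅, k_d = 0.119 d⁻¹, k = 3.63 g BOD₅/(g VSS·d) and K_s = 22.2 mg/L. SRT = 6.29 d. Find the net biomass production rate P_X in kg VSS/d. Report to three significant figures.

For a completely mixed reactor with recycle the Lawrence–McCarty relation gives S = K_s·(1 + k_d·θ_c) / [θ_c·(Y·k − k_d) − 1] = 22.2 × (1 + 0.119 × 6.29) / [6.29 × (0.692 × 3.63 − 0.119) − 1] = 38.82 / 14.05 = 2.762 mg/L.
Correct the yield for decay: Y_obs = Y/(1 + k_d θ_c) = 0.692 / (1 + 0.119 × 6.29) = 0.692 / 1.749 = 0.3958.
ΔS = 644 − 2.76 = 641.2 mg/L, so the substrate removal rate is 1590 × 641.2/1000 = 1020 kg BOD₅/d.
Biomass produced: P_X = Y_obs·Q·ΔS = 0.3958 × 1020 ≈ 403.5 kg VSS/d.

P_X ≈ 404 kg VSS/d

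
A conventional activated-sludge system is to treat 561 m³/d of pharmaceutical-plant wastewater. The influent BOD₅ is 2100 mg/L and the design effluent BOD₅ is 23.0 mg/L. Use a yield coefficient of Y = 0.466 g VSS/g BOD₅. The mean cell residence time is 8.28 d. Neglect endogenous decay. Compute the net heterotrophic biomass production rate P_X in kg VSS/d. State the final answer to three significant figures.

With endogenous decay neglected, the observed yield equals the true yield: Y_obs = Y = 0.466 g VSS/g BOD₅.
Q·(S₀ − S) = 561 × (2100 − 23.0) × 10⁻³ = 1165 kg/d removed.
P_X = Y_obs · Q(S₀ − S) = 0.4660 × 1165 = 543.0 kg VSS/d.

P_X ≈ 543 kg VSS/d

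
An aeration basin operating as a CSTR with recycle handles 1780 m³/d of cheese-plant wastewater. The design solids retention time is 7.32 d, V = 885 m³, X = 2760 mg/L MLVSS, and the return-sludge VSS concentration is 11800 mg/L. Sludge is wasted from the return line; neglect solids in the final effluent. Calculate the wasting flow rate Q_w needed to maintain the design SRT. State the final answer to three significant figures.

Q_w = (V·X)/(θ_c X_r) = 885.0 × 2760 / (7.32 × 11800) = 28.28 m³/d.

Q_w ≈ 28.3 m³/d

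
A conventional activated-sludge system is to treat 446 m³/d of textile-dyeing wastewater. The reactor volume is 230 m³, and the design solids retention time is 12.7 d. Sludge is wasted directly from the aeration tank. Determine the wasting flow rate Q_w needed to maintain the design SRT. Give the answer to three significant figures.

For wasting at MLVSS concentration, Q_w = V/θ_c = 230.0/12.7 = 18.11 m³/d.

Q_w ≈ 18.1 m³/d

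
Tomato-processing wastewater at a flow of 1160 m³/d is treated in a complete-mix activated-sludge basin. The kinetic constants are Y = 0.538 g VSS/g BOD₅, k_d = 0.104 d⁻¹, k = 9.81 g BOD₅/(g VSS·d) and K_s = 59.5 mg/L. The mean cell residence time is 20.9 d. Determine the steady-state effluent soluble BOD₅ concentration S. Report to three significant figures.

From the Monod/SRT balance for a CMAS, S = K_s·(1+k_d θ_c)/[θ_c·(Y k − k_d) − 1] = 59.5 × (1 + 0.104 × 20.9) / [20.9 × (0.538 × 9.81 − 0.104) − 1] = 188.8 / 107.1 = 1.763 mg/L.

S ≈ 1.76 mg/L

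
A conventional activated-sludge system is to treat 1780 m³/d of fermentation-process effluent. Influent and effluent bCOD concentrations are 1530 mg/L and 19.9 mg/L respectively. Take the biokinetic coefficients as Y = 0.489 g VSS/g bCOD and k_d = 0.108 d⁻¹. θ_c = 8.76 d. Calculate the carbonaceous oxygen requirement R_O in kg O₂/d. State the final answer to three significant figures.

R_O ≈ 1730 kg O₂/d

Y_obs = Y / (1 + k_d θ_c) = 0.489 / (1 + 0.108 × 8.76) = 0.489 / 1.946 = 0.2513.
ΔS = 1530 − 19.9 = 1510 mg/L, so the substrate removal rate is 1780 × 1510/1000 = 2688 kg bCOD/d.
P_X = Y_obs·Q·(S₀ − S) = 0.2513 × 2688 = 675.4 kg VSS/d.
R_O = Q·(S₀ − S) − 1.42·P_X = 2688 − 1.42 × 675.4 = 1729 kg O₂/d.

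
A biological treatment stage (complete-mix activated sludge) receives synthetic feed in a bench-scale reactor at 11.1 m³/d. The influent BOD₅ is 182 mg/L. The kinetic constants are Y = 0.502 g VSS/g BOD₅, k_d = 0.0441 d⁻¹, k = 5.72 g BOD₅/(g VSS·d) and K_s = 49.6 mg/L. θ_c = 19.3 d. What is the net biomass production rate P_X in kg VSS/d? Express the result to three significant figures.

For a completely mixed reactor with recycle the Lawrence–McCarty relation gives S = K_s·(1 + k_d·θ_c) / [θ_c·(Y·k − k_d) − 1] = 49.6 × (1 + 0.0441 × 19.3) / [19.3 × (0.502 × 5.72 − 0.0441) − 1] = 91.82 / 53.57 = 1.714 mg/L.
The observed yield is Y_obs = Y/(1 + k_d·θ_c) = 0.502 / (1 + 0.0441 × 19.3) = 0.502 / 1.851 = 0.2712 g VSS per g BOD₅ removed.
ΔS = 182 − 1.71 = 180.3 mg/L, so the substrate removal rate is 11.1 × 180.3/1000 = 2.001 kg BOD₅/d.
So the net sludge growth is P_X = 0.2712 × 2.001 = 0.5427 kg VSS/d.

P_X ≈ 0.543 kg VSS/d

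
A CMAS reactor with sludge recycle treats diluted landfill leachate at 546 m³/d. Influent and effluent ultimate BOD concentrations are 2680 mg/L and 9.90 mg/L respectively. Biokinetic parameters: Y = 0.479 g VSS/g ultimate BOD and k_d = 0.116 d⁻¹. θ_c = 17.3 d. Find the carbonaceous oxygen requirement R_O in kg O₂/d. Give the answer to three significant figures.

The observed yield is Y_obs = Y/(1 + k_d·θ_c) = 0.479 / (1 + 0.116 × 17.3) = 0.479 / 3.007 = 0.1593 g VSS per g ultimate BOD removed.
ΔS = 2680 − 9.90 = 2670 mg/L, so the substrate removal rate is 546 × 2670/1000 = 1458 kg ultimate BOD/d.
P_X = Y_obs·Q·(S₀ − S) = 0.1593 × 1458 = 232.2 kg VSS/d.
R_O = Q·ΔS − 1.42 P_X = 1458 − 329.8 = 1128 kg O₂/d.

R_O ≈ 1130 kg O₂/d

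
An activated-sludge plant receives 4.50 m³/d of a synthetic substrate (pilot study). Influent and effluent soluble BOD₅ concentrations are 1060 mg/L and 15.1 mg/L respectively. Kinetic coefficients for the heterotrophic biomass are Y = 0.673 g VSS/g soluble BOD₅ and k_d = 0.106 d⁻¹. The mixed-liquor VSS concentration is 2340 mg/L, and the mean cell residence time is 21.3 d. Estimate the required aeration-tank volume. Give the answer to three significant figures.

Steady-state biomass mass balance: V·X·(1 + k_d·θ_c) = Y·Q·(S₀ − S)·θ_c, so V = 0.673 × 4.50 × (1060 − 15.1) × 21.3 / [2340 × (1 + 0.106 × 21.3)] = 6.74×10^4 / 7623 = 8.842 m³.

V ≈ 8.84 m³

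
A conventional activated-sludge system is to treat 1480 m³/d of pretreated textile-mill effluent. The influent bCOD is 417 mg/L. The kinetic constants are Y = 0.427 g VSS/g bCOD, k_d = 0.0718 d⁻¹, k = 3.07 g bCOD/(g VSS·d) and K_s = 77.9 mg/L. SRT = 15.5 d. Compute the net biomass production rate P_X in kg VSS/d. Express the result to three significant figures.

P_X ≈ 122 kg VSS/d

For a completely mixed reactor with recycle the Lawrence–McCarty relation gives S = K_s·(1 + k_d·θ_c) / [θ_c·(Y·k − k_d) − 1] = 77.9 × (1 + 0.0718 × 15.5) / [15.5 × (0.427 × 3.07 − 0.0718) − 1] = 164.6 / 18.21 = 9.041 mg/L.
The observed yield is Y_obs = Y/(1 + k_d·θ_c) = 0.427 / (1 + 0.0718 × 15.5) = 0.427 / 2.113 = 0.2021 g VSS per g bCOD removed.
ΔS = 417 − 9.04 = 408.0 mg/L, so the substrate removal rate is 1480 × 408.0/1000 = 603.8 kg bCOD/d.
So the net sludge growth is P_X = 0.2021 × 603.8 = 122.0 kg VSS/d.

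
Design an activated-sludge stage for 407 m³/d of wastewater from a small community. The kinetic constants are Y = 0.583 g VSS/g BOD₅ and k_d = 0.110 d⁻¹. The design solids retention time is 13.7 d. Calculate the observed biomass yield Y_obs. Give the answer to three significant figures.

The observed yield is Y_obs = Y/(1 + k_d·θ_c) = 0.583 / (1 + 0.110 × 13.7) = 0.583 / 2.507 = 0.2325 g VSS per g BOD₅ removed.

Y_obs ≈ 0.233 g VSS/g BOD₅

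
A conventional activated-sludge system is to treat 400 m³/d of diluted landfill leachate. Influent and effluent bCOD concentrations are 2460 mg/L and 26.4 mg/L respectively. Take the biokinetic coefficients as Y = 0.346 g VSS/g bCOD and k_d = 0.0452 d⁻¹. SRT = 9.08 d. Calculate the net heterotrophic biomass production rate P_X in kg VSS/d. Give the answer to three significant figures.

P_X ≈ 239 kg VSS/d

Correct the yield for decay: Y_obs = Y/(1 + k_d θ_c) = 0.346 / (1 + 0.0452 × 9.08) = 0.346 / 1.410 = 0.2453.
Mass of bCOD removed per day: Q(S₀ − S) = 400 × 2434 g/m³ = 973.4 kg/d.
Biomass produced: P_X = Y_obs·Q·ΔS = 0.2453 × 973.4 ≈ 238.8 kg VSS/d.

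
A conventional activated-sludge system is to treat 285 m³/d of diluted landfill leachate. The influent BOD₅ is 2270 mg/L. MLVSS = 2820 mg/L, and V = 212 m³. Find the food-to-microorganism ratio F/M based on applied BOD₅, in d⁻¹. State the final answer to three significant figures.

F/M = applied load / biomass = Q·S₀/(V·X) = 285 × 2270 / (212.0 × 2820) = 1.082 d⁻¹.

F/M ≈ 1.08 d⁻¹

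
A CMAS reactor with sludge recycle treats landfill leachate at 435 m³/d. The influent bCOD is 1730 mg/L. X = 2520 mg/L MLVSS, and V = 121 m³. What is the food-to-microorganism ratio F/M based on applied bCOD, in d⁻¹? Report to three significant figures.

F/M ≈ 2.47 d⁻¹

F/M = Q·S₀ / (V·X) = 435 × 1730 / (121.0 × 2520) = 2.468 g bCOD·(g VSS·d)⁻¹.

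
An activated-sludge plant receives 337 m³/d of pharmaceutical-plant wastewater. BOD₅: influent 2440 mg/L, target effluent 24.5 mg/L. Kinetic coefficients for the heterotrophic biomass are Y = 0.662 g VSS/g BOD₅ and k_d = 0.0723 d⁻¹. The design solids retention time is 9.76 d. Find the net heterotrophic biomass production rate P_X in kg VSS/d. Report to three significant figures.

P_X ≈ 316 kg VSS/d

The observed yield is Y_obs = Y/(1 + k_d·θ_c) = 0.662 / (1 + 0.0723 × 9.76) = 0.662 / 1.706 = 0.3881 g VSS per g BOD₅ removed.
Q·(S₀ − S) = 337 × (2440 − 24.5) × 10⁻³ = 814.0 kg/d removed.
P_X = Y_obs · Q(S₀ − S) = 0.3881 × 814.0 = 315.9 kg VSS/d.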